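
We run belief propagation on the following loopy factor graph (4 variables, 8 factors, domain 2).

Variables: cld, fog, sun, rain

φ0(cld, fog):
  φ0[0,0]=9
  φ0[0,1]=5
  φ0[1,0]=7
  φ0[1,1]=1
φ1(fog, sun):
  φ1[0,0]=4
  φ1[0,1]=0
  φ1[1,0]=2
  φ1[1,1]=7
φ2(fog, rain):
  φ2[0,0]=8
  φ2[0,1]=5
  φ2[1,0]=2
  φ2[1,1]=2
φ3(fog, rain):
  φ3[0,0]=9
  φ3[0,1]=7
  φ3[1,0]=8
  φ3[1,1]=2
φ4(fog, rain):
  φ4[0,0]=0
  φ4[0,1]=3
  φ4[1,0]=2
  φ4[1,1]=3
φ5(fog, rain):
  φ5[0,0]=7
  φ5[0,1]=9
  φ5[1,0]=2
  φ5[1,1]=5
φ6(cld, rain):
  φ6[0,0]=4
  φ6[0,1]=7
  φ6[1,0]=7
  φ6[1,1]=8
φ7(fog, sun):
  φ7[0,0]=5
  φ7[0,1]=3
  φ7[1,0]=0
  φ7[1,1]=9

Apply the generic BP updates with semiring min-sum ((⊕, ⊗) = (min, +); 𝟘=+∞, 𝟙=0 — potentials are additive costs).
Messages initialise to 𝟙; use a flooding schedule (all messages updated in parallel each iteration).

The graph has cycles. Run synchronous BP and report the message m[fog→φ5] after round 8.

init: all messages = 𝟙 over 2 values
r1 m[φ0→cld] = [5, 1]
r1 m[φ0→fog] = [7, 1]
r1 m[φ1→fog] = [0, 2]
r1 m[φ1→sun] = [2, 0]
r1 m[φ2→fog] = [5, 2]
r1 m[φ2→rain] = [2, 2]
r1 m[φ3→fog] = [7, 2]
r1 m[φ3→rain] = [8, 2]
r1 m[φ4→fog] = [0, 2]
r1 m[φ4→rain] = [0, 3]
r1 m[φ5→fog] = [7, 2]
r1 m[φ5→rain] = [2, 5]
r1 m[φ6→cld] = [4, 7]
r1 m[φ6→rain] = [4, 7]
r1 m[φ7→fog] = [3, 0]
r1 m[φ7→sun] = [0, 3]
r1 m[cld→φ0] = [0, 0]
r1 m[cld→φ6] = [0, 0]
r1 m[fog→φ0] = [0, 0]
r1 m[fog→φ1] = [0, 0]
r1 m[fog→φ2] = [0, 0]
r1 m[fog→φ3] = [0, 0]
r1 m[fog→φ4] = [0, 0]
r1 m[fog→φ5] = [0, 0]
r1 m[fog→φ7] = [0, 0]
r1 m[sun→φ1] = [0, 0]
r1 m[sun→φ7] = [0, 0]
r1 m[rain→φ2] = [0, 0]
r1 m[rain→φ3] = [0, 0]
r1 m[rain→φ4] = [0, 0]
r1 m[rain→φ5] = [0, 0]
r1 m[rain→φ6] = [0, 0]
r2 m[φ0→cld] = [5, 1]
r2 m[φ0→fog] = [7, 1]
r2 m[φ1→fog] = [0, 2]
r2 m[φ1→sun] = [2, 0]
r2 m[φ2→fog] = [5, 2]
r2 m[φ2→rain] = [2, 2]
r2 m[φ3→fog] = [7, 2]
r2 m[φ3→rain] = [8, 2]
r2 m[φ4→fog] = [0, 2]
r2 m[φ4→rain] = [0, 3]
r2 m[φ5→fog] = [7, 2]
r2 m[φ5→rain] = [2, 5]
r2 m[φ6→cld] = [4, 7]
r2 m[φ6→rain] = [4, 7]
r2 m[φ7→fog] = [3, 0]
r2 m[φ7→sun] = [0, 3]
r2 m[cld→φ0] = [4, 7]
r2 m[cld→φ6] = [5, 1]
r2 m[fog→φ0] = [22, 10]
r2 m[fog→φ1] = [29, 9]
r2 m[fog→φ2] = [24, 9]
r2 m[fog→φ3] = [22, 9]
r2 m[fog→φ4] = [29, 9]
r2 m[fog→φ5] = [22, 9]
r2 m[fog→φ7] = [26, 11]
r2 m[sun→φ1] = [0, 3]
r2 m[sun→φ7] = [2, 0]
r2 m[rain→φ2] = [14, 17]
r2 m[rain→φ3] = [8, 17]
r2 m[rain→φ4] = [16, 16]
r2 m[rain→φ5] = [14, 14]
r2 m[rain→φ6] = [12, 12]
r3 m[φ0→cld] = [15, 11]
r3 m[φ0→fog] = [13, 8]
r3 m[φ1→fog] = [3, 2]
r3 m[φ1→sun] = [11, 16]
r3 m[φ2→fog] = [22, 16]
r3 m[φ2→rain] = [11, 11]
r3 m[φ3→fog] = [17, 16]
r3 m[φ3→rain] = [17, 11]
r3 m[φ4→fog] = [16, 18]
r3 m[φ4→rain] = [11, 12]
r3 m[φ5→fog] = [21, 16]
r3 m[φ5→rain] = [11, 14]
r3 m[φ6→cld] = [16, 19]
r3 m[φ6→rain] = [8, 9]
r3 m[φ7→fog] = [3, 2]
r3 m[φ7→sun] = [11, 20]
r3 m[cld→φ0] = [4, 7]
r3 m[cld→φ6] = [5, 1]
r3 m[fog→φ0] = [22, 10]
r3 m[fog→φ1] = [29, 9]
r3 m[fog→φ2] = [24, 9]
r3 m[fog→φ3] = [22, 9]
r3 m[fog→φ4] = [29, 9]
r3 m[fog→φ5] = [22, 9]
r3 m[fog→φ7] = [26, 11]
r3 m[sun→φ1] = [0, 3]
r3 m[sun→φ7] = [2, 0]
r3 m[rain→φ2] = [14, 17]
r3 m[rain→φ3] = [8, 17]
r3 m[rain→φ4] = [16, 16]
r3 m[rain→φ5] = [14, 14]
r3 m[rain→φ6] = [12, 12]
r4 m[φ0→cld] = [15, 11]
r4 m[φ0→fog] = [13, 8]
r4 m[φ1→fog] = [3, 2]
r4 m[φ1→sun] = [11, 16]
r4 m[φ2→fog] = [22, 16]
r4 m[φ2→rain] = [11, 11]
r4 m[φ3→fog] = [17, 16]
r4 m[φ3→rain] = [17, 11]
r4 m[φ4→fog] = [16, 18]
r4 m[φ4→rain] = [11, 12]
r4 m[φ5→fog] = [21, 16]
r4 m[φ5→rain] = [11, 14]
r4 m[φ6→cld] = [16, 19]
r4 m[φ6→rain] = [8, 9]
r4 m[φ7→fog] = [3, 2]
r4 m[φ7→sun] = [11, 20]
r4 m[cld→φ0] = [16, 19]
r4 m[cld→φ6] = [15, 11]
r4 m[fog→φ0] = [82, 70]
r4 m[fog→φ1] = [92, 76]
r4 m[fog→φ2] = [73, 62]
r4 m[fog→φ3] = [78, 62]
r4 m[fog→φ4] = [79, 60]
r4 m[fog→φ5] = [74, 62]
r4 m[fog→φ7] = [92, 76]
r4 m[sun→φ1] = [11, 20]
r4 m[sun→φ7] = [11, 16]
r4 m[rain→φ2] = [47, 46]
r4 m[rain→φ3] = [41, 46]
r4 m[rain→φ4] = [47, 45]
r4 m[rain→φ5] = [47, 43]
r4 m[rain→φ6] = [50, 48]
r5 m[φ0→cld] = [75, 71]
r5 m[φ0→fog] = [25, 20]
r5 m[φ1→fog] = [15, 13]
r5 m[φ1→sun] = [78, 83]
r5 m[φ2→fog] = [51, 48]
r5 m[φ2→rain] = [64, 64]
r5 m[φ3→fog] = [50, 48]
r5 m[φ3→rain] = [70, 64]
r5 m[φ4→fog] = [47, 48]
r5 m[φ4→rain] = [62, 63]
r5 m[φ5→fog] = [52, 48]
r5 m[φ5→rain] = [64, 67]
r5 m[φ6→cld] = [54, 56]
r5 m[φ6→rain] = [18, 19]
r5 m[φ7→fog] = [16, 11]
r5 m[φ7→sun] = [76, 85]
r5 m[cld→φ0] = [16, 19]
r5 m[cld→φ6] = [15, 11]
r5 m[fog→φ0] = [82, 70]
r5 m[fog→φ1] = [92, 76]
r5 m[fog→φ2] = [73, 62]
r5 m[fog→φ3] = [78, 62]
r5 m[fog→φ4] = [79, 60]
r5 m[fog→φ5] = [74, 62]
r5 m[fog→φ7] = [92, 76]
r5 m[sun→φ1] = [11, 20]
r5 m[sun→φ7] = [11, 16]
r5 m[rain→φ2] = [47, 46]
r5 m[rain→φ3] = [41, 46]
r5 m[rain→φ4] = [47, 45]
r5 m[rain→φ5] = [47, 43]
r5 m[rain→φ6] = [50, 48]
r6 m[φ0→cld] = [75, 71]
r6 m[φ0→fog] = [25, 20]
r6 m[φ1→fog] = [15, 13]
r6 m[φ1→sun] = [78, 83]
r6 m[φ2→fog] = [51, 48]
r6 m[φ2→rain] = [64, 64]
r6 m[φ3→fog] = [50, 48]
r6 m[φ3→rain] = [70, 64]
r6 m[φ4→fog] = [47, 48]
r6 m[φ4→rain] = [62, 63]
r6 m[φ5→fog] = [52, 48]
r6 m[φ5→rain] = [64, 67]
r6 m[φ6→cld] = [54, 56]
r6 m[φ6→rain] = [18, 19]
r6 m[φ7→fog] = [16, 11]
r6 m[φ7→sun] = [76, 85]
r6 m[cld→φ0] = [54, 56]
r6 m[cld→φ6] = [75, 71]
r6 m[fog→φ0] = [231, 216]
r6 m[fog→φ1] = [241, 223]
r6 m[fog→φ2] = [205, 188]
r6 m[fog→φ3] = [206, 188]
r6 m[fog→φ4] = [209, 188]
r6 m[fog→φ5] = [204, 188]
r6 m[fog→φ7] = [240, 225]
r6 m[sun→φ1] = [76, 85]
r6 m[sun→φ7] = [78, 83]
r6 m[rain→φ2] = [214, 213]
r6 m[rain→φ3] = [208, 213]
r6 m[rain→φ4] = [216, 214]
r6 m[rain→φ5] = [214, 210]
r6 m[rain→φ6] = [260, 258]
r7 m[φ0→cld] = [221, 217]
r7 m[φ0→fog] = [63, 57]
r7 m[φ1→fog] = [80, 78]
r7 m[φ1→sun] = [225, 230]
r7 m[φ2→fog] = [218, 215]
r7 m[φ2→rain] = [190, 190]
r7 m[φ3→fog] = [217, 215]
r7 m[φ3→rain] = [196, 190]
r7 m[φ4→fog] = [216, 217]
r7 m[φ4→rain] = [190, 191]
r7 m[φ5→fog] = [219, 215]
r7 m[φ5→rain] = [190, 193]
r7 m[φ6→cld] = [264, 266]
r7 m[φ6→rain] = [78, 79]
r7 m[φ7→fog] = [83, 78]
r7 m[φ7→sun] = [225, 234]
r7 m[cld→φ0] = [54, 56]
r7 m[cld→φ6] = [75, 71]
r7 m[fog→φ0] = [231, 216]
r7 m[fog→φ1] = [241, 223]
r7 m[fog→φ2] = [205, 188]
r7 m[fog→φ3] = [206, 188]
r7 m[fog→φ4] = [209, 188]
r7 m[fog→φ5] = [204, 188]
r7 m[fog→φ7] = [240, 225]
r7 m[sun→φ1] = [76, 85]
r7 m[sun→φ7] = [78, 83]
r7 m[rain→φ2] = [214, 213]
r7 m[rain→φ3] = [208, 213]
r7 m[rain→φ4] = [216, 214]
r7 m[rain→φ5] = [214, 210]
r7 m[rain→φ6] = [260, 258]
r8 m[φ0→cld] = [221, 217]
r8 m[φ0→fog] = [63, 57]
r8 m[φ1→fog] = [80, 78]
r8 m[φ1→sun] = [225, 230]
r8 m[φ2→fog] = [218, 215]
r8 m[φ2→rain] = [190, 190]
r8 m[φ3→fog] = [217, 215]
r8 m[φ3→rain] = [196, 190]
r8 m[φ4→fog] = [216, 217]
r8 m[φ4→rain] = [190, 191]
r8 m[φ5→fog] = [219, 215]
r8 m[φ5→rain] = [190, 193]
r8 m[φ6→cld] = [264, 266]
r8 m[φ6→rain] = [78, 79]
r8 m[φ7→fog] = [83, 78]
r8 m[φ7→sun] = [225, 234]
r8 m[cld→φ0] = [264, 266]
r8 m[cld→φ6] = [221, 217]
r8 m[fog→φ0] = [1033, 1018]
r8 m[fog→φ1] = [1016, 997]
r8 m[fog→φ2] = [878, 860]
r8 m[fog→φ3] = [879, 860]
r8 m[fog→φ4] = [880, 858]
r8 m[fog→φ5] = [877, 860]
r8 m[fog→φ7] = [1013, 997]
r8 m[sun→φ1] = [225, 234]
r8 m[sun→φ7] = [225, 230]
r8 m[rain→φ2] = [654, 653]
r8 m[rain→φ3] = [648, 653]
r8 m[rain→φ4] = [654, 652]
r8 m[rain→φ5] = [654, 650]
r8 m[rain→φ6] = [766, 764]

message @ round 8 = [877, 860]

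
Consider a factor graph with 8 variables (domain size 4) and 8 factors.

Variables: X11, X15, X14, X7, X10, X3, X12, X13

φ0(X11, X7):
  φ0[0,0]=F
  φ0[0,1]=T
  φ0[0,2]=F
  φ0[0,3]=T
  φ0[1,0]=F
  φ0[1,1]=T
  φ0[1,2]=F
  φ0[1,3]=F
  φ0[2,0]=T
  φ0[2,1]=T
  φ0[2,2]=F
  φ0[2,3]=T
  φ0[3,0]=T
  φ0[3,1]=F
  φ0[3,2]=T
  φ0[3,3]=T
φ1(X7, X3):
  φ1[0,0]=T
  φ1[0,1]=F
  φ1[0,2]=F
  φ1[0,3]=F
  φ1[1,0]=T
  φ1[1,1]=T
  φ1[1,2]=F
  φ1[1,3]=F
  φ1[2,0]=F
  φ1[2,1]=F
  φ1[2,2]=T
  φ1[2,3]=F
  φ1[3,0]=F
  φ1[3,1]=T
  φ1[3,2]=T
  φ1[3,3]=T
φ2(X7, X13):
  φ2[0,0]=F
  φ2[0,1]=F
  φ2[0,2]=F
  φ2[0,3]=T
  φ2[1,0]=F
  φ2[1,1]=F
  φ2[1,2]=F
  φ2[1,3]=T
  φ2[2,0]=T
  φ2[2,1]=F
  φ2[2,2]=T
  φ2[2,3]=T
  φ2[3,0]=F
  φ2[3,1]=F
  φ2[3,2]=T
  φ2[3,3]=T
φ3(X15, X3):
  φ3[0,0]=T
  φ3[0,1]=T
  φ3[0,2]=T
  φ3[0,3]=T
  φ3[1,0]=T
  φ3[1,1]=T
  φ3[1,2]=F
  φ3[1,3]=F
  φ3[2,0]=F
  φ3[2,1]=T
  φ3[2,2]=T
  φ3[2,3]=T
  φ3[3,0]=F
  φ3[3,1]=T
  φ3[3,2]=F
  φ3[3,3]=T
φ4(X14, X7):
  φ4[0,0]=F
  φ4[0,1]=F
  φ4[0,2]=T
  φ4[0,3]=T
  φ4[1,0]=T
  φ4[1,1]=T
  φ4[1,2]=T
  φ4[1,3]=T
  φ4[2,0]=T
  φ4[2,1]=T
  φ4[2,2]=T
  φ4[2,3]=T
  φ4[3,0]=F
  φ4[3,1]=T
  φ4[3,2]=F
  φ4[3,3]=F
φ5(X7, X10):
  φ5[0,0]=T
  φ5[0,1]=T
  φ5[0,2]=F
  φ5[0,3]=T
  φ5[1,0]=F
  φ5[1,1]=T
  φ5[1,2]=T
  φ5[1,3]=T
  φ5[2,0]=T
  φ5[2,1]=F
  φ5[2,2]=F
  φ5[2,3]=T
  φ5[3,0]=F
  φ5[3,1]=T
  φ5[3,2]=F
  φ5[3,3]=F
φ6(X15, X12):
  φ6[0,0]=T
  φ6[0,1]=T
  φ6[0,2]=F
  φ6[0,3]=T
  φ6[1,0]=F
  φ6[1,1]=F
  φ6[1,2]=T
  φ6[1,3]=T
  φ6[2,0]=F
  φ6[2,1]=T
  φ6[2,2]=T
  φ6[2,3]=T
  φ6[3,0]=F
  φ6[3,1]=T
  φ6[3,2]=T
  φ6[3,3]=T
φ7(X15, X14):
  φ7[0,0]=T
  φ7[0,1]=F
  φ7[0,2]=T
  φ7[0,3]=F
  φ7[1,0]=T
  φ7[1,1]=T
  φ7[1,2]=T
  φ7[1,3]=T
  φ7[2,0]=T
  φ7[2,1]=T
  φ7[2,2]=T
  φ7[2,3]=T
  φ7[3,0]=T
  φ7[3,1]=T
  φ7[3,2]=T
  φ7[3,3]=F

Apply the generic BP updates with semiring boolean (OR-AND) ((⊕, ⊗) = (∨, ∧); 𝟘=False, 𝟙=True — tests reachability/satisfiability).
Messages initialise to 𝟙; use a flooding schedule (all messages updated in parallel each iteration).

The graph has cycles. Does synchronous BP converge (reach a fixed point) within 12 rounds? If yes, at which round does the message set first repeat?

init: all messages = 𝟙 over 4 values
r1 m[φ0→X11] = [T, T, T, T]
r1 m[φ0→X7] = [T, T, T, T]
r1 m[φ1→X7] = [T, T, T, T]
r1 m[φ1→X3] = [T, T, T, T]
r1 m[φ2→X7] = [T, T, T, T]
r1 m[φ2→X13] = [T, F, T, T]
r1 m[φ3→X15] = [T, T, T, T]
r1 m[φ3→X3] = [T, T, T, T]
r1 m[φ4→X14] = [T, T, T, T]
r1 m[φ4→X7] = [T, T, T, T]
r1 m[φ5→X7] = [T, T, T, T]
r1 m[φ5→X10] = [T, T, T, T]
r1 m[φ6→X15] = [T, T, T, T]
r1 m[φ6→X12] = [T, T, T, T]
r1 m[φ7→X15] = [T, T, T, T]
r1 m[φ7→X14] = [T, T, T, T]
r1 m[X11→φ0] = [T, T, T, T]
r1 m[X15→φ3] = [T, T, T, T]
r1 m[X15→φ6] = [T, T, T, T]
r1 m[X15→φ7] = [T, T, T, T]
r1 m[X14→φ4] = [T, T, T, T]
r1 m[X14→φ7] = [T, T, T, T]
r1 m[X7→φ0] = [T, T, T, T]
r1 m[X7→φ1] = [T, T, T, T]
r1 m[X7→φ2] = [T, T, T, T]
r1 m[X7→φ4] = [T, T, T, T]
r1 m[X7→φ5] = [T, T, T, T]
r1 m[X10→φ5] = [T, T, T, T]
r1 m[X3→φ1] = [T, T, T, T]
r1 m[X3→φ3] = [T, T, T, T]
r1 m[X12→φ6] = [T, T, T, T]
r1 m[X13→φ2] = [T, T, T, T]
r2 m[φ0→X11] = [T, T, T, T]
r2 m[φ0→X7] = [T, T, T, T]
r2 m[φ1→X7] = [T, T, T, T]
r2 m[φ1→X3] = [T, T, T, T]
r2 m[φ2→X7] = [T, T, T, T]
r2 m[φ2→X13] = [T, F, T, T]
r2 m[φ3→X15] = [T, T, T, T]
r2 m[φ3→X3] = [T, T, T, T]
r2 m[φ4→X14] = [T, T, T, T]
r2 m[φ4→X7] = [T, T, T, T]
r2 m[φ5→X7] = [T, T, T, T]
r2 m[φ5→X10] = [T, T, T, T]
r2 m[φ6→X15] = [T, T, T, T]
r2 m[φ6→X12] = [T, T, T, T]
r2 m[φ7→X15] = [T, T, T, T]
r2 m[φ7→X14] = [T, T, T, T]
r2 m[X11→φ0] = [T, T, T, T]
r2 m[X15→φ3] = [T, T, T, T]
r2 m[X15→φ6] = [T, T, T, T]
r2 m[X15→φ7] = [T, T, T, T]
r2 m[X14→φ4] = [T, T, T, T]
r2 m[X14→φ7] = [T, T, T, T]
r2 m[X7→φ0] = [T, T, T, T]
r2 m[X7→φ1] = [T, T, T, T]
r2 m[X7→φ2] = [T, T, T, T]
r2 m[X7→φ4] = [T, T, T, T]
r2 m[X7→φ5] = [T, T, T, T]
r2 m[X10→φ5] = [T, T, T, T]
r2 m[X3→φ1] = [T, T, T, T]
r2 m[X3→φ3] = [T, T, T, T]
r2 m[X12→φ6] = [T, T, T, T]
r2 m[X13→φ2] = [T, T, T, T]
fixed point reached at round 2
messages reach a fixed point at round 2

CONVERGED at round 2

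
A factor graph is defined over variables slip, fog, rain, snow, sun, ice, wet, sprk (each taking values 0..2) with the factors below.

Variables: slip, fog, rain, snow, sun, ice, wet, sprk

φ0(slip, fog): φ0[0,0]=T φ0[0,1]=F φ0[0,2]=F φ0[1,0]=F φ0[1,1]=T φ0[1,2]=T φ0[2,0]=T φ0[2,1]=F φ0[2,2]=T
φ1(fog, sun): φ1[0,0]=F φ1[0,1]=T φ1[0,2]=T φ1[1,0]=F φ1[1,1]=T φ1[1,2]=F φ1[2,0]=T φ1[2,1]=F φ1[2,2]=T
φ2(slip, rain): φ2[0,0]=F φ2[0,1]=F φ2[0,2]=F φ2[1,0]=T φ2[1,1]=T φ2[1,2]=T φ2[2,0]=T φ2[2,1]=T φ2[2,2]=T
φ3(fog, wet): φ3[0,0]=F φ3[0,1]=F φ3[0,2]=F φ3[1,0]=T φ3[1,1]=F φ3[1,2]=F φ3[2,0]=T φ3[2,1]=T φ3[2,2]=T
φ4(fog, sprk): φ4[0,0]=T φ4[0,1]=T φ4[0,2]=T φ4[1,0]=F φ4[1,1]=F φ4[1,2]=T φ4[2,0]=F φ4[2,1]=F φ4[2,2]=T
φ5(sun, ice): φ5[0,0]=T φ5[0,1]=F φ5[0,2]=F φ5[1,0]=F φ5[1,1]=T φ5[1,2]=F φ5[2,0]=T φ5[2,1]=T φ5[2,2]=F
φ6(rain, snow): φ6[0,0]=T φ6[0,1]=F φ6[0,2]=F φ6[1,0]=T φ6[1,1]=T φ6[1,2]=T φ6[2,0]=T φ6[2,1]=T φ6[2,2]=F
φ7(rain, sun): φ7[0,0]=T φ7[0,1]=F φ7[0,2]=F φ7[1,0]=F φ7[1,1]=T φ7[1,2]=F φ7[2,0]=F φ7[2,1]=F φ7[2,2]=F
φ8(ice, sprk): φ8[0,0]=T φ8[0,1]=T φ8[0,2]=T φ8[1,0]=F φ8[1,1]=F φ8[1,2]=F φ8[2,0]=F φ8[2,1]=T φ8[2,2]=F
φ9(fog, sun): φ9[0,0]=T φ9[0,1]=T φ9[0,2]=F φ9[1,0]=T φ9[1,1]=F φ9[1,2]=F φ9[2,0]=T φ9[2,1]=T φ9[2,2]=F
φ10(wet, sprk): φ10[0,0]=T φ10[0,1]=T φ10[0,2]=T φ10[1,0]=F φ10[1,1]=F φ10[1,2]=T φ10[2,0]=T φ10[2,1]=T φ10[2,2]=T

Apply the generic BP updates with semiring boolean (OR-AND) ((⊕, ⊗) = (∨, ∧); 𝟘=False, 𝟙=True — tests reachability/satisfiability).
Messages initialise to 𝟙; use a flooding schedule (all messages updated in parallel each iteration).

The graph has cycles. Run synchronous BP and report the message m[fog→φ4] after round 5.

message @ round 5 = [F, T, T]

init: all messages = 𝟙 over 3 values
r1 m[φ0→slip] = [T, T, T]
r1 m[φ0→fog] = [T, T, T]
r1 m[φ1→fog] = [T, T, T]
r1 m[φ1→sun] = [T, T, T]
r1 m[φ2→slip] = [F, T, T]
r1 m[φ2→rain] = [T, T, T]
r1 m[φ3→fog] = [F, T, T]
r1 m[φ3→wet] = [T, T, T]
r1 m[φ4→fog] = [T, T, T]
r1 m[φ4→sprk] = [T, T, T]
r1 m[φ5→sun] = [T, T, T]
r1 m[φ5→ice] = [T, T, F]
r1 m[φ6→rain] = [T, T, T]
r1 m[φ6→snow] = [T, T, T]
r1 m[φ7→rain] = [T, T, F]
r1 m[φ7→sun] = [T, T, F]
r1 m[φ8→ice] = [T, F, T]
r1 m[φ8→sprk] = [T, T, T]
r1 m[φ9→fog] = [T, T, T]
r1 m[φ9→sun] = [T, T, F]
r1 m[φ10→wet] = [T, T, T]
r1 m[φ10→sprk] = [T, T, T]
r1 m[slip→φ0] = [T, T, T]
r1 m[slip→φ2] = [T, T, T]
r1 m[fog→φ0] = [T, T, T]
r1 m[fog→φ1] = [T, T, T]
r1 m[fog→φ3] = [T, T, T]
r1 m[fog→φ4] = [T, T, T]
r1 m[fog→φ9] = [T, T, T]
r1 m[rain→φ2] = [T, T, T]
r1 m[rain→φ6] = [T, T, T]
r1 m[rain→φ7] = [T, T, T]
r1 m[snow→φ6] = [T, T, T]
r1 m[sun→φ1] = [T, T, T]
r1 m[sun→φ5] = [T, T, T]
r1 m[sun→φ7] = [T, T, T]
r1 m[sun→φ9] = [T, T, T]
r1 m[ice→φ5] = [T, T, T]
r1 m[ice→φ8] = [T, T, T]
r1 m[wet→φ3] = [T, T, T]
r1 m[wet→φ10] = [T, T, T]
r1 m[sprk→φ4] = [T, T, T]
r1 m[sprk→φ8] = [T, T, T]
r1 m[sprk→φ10] = [T, T, T]
r2 m[φ0→slip] = [T, T, T]
r2 m[φ0→fog] = [T, T, T]
r2 m[φ1→fog] = [T, T, T]
r2 m[φ1→sun] = [T, T, T]
r2 m[φ2→slip] = [F, T, T]
r2 m[φ2→rain] = [T, T, T]
r2 m[φ3→fog] = [F, T, T]
r2 m[φ3→wet] = [T, T, T]
r2 m[φ4→fog] = [T, T, T]
r2 m[φ4→sprk] = [T, T, T]
r2 m[φ5→sun] = [T, T, T]
r2 m[φ5→ice] = [T, T, F]
r2 m[φ6→rain] = [T, T, T]
r2 m[φ6→snow] = [T, T, T]
r2 m[φ7→rain] = [T, T, F]
r2 m[φ7→sun] = [T, T, F]
r2 m[φ8→ice] = [T, F, T]
r2 m[φ8→sprk] = [T, T, T]
r2 m[φ9→fog] = [T, T, T]
r2 m[φ9→sun] = [T, T, F]
r2 m[φ10→wet] = [T, T, T]
r2 m[φ10→sprk] = [T, T, T]
r2 m[slip→φ0] = [F, T, T]
r2 m[slip→φ2] = [T, T, T]
r2 m[fog→φ0] = [F, T, T]
r2 m[fog→φ1] = [F, T, T]
r2 m[fog→φ3] = [T, T, T]
r2 m[fog→φ4] = [F, T, T]
r2 m[fog→φ9] = [F, T, T]
r2 m[rain→φ2] = [T, T, F]
r2 m[rain→φ6] = [T, T, F]
r2 m[rain→φ7] = [T, T, T]
r2 m[snow→φ6] = [T, T, T]
r2 m[sun→φ1] = [T, T, F]
r2 m[sun→φ5] = [T, T, F]
r2 m[sun→φ7] = [T, T, F]
r2 m[sun→φ9] = [T, T, F]
r2 m[ice→φ5] = [T, F, T]
r2 m[ice→φ8] = [T, T, F]
r2 m[wet→φ3] = [T, T, T]
r2 m[wet→φ10] = [T, T, T]
r2 m[sprk→φ4] = [T, T, T]
r2 m[sprk→φ8] = [T, T, T]
r2 m[sprk→φ10] = [T, T, T]
r3 m[φ0→slip] = [F, T, T]
r3 m[φ0→fog] = [T, T, T]
r3 m[φ1→fog] = [T, T, T]
r3 m[φ1→sun] = [T, T, T]
r3 m[φ2→slip] = [F, T, T]
r3 m[φ2→rain] = [T, T, T]
r3 m[φ3→fog] = [F, T, T]
r3 m[φ3→wet] = [T, T, T]
r3 m[φ4→fog] = [T, T, T]
r3 m[φ4→sprk] = [F, F, T]
r3 m[φ5→sun] = [T, F, T]
r3 m[φ5→ice] = [T, T, F]
r3 m[φ6→rain] = [T, T, T]
r3 m[φ6→snow] = [T, T, T]
r3 m[φ7→rain] = [T, T, F]
r3 m[φ7→sun] = [T, T, F]
r3 m[φ8→ice] = [T, F, T]
r3 m[φ8→sprk] = [T, T, T]
r3 m[φ9→fog] = [T, T, T]
r3 m[φ9→sun] = [T, T, F]
r3 m[φ10→wet] = [T, T, T]
r3 m[φ10→sprk] = [T, T, T]
r3 m[slip→φ0] = [F, T, T]
r3 m[slip→φ2] = [T, T, T]
r3 m[fog→φ0] = [F, T, T]
r3 m[fog→φ1] = [F, T, T]
r3 m[fog→φ3] = [T, T, T]
r3 m[fog→φ4] = [F, T, T]
r3 m[fog→φ9] = [F, T, T]
r3 m[rain→φ2] = [T, T, F]
r3 m[rain→φ6] = [T, T, F]
r3 m[rain→φ7] = [T, T, T]
r3 m[snow→φ6] = [T, T, T]
r3 m[sun→φ1] = [T, T, F]
r3 m[sun→φ5] = [T, T, F]
r3 m[sun→φ7] = [T, T, F]
r3 m[sun→φ9] = [T, T, F]
r3 m[ice→φ5] = [T, F, T]
r3 m[ice→φ8] = [T, T, F]
r3 m[wet→φ3] = [T, T, T]
r3 m[wet→φ10] = [T, T, T]
r3 m[sprk→φ4] = [T, T, T]
r3 m[sprk→φ8] = [T, T, T]
r3 m[sprk→φ10] = [T, T, T]
r4 m[φ0→slip] = [F, T, T]
r4 m[φ0→fog] = [T, T, T]
r4 m[φ1→fog] = [T, T, T]
r4 m[φ1→sun] = [T, T, T]
r4 m[φ2→slip] = [F, T, T]
r4 m[φ2→rain] = [T, T, T]
r4 m[φ3→fog] = [F, T, T]
r4 m[φ3→wet] = [T, T, T]
r4 m[φ4→fog] = [T, T, T]
r4 m[φ4→sprk] = [F, F, T]
r4 m[φ5→sun] = [T, F, T]
r4 m[φ5→ice] = [T, T, F]
r4 m[φ6→rain] = [T, T, T]
r4 m[φ6→snow] = [T, T, T]
r4 m[φ7→rain] = [T, T, F]
r4 m[φ7→sun] = [T, T, F]
r4 m[φ8→ice] = [T, F, T]
r4 m[φ8→sprk] = [T, T, T]
r4 m[φ9→fog] = [T, T, T]
r4 m[φ9→sun] = [T, T, F]
r4 m[φ10→wet] = [T, T, T]
r4 m[φ10→sprk] = [T, T, T]
r4 m[slip→φ0] = [F, T, T]
r4 m[slip→φ2] = [F, T, T]
r4 m[fog→φ0] = [F, T, T]
r4 m[fog→φ1] = [F, T, T]
r4 m[fog→φ3] = [T, T, T]
r4 m[fog→φ4] = [F, T, T]
r4 m[fog→φ9] = [F, T, T]
r4 m[rain→φ2] = [T, T, F]
r4 m[rain→φ6] = [T, T, F]
r4 m[rain→φ7] = [T, T, T]
r4 m[snow→φ6] = [T, T, T]
r4 m[sun→φ1] = [T, F, F]
r4 m[sun→φ5] = [T, T, F]
r4 m[sun→φ7] = [T, F, F]
r4 m[sun→φ9] = [T, F, F]
r4 m[ice→φ5] = [T, F, T]
r4 m[ice→φ8] = [T, T, F]
r4 m[wet→φ3] = [T, T, T]
r4 m[wet→φ10] = [T, T, T]
r4 m[sprk→φ4] = [T, T, T]
r4 m[sprk→φ8] = [F, F, T]
r4 m[sprk→φ10] = [F, F, T]
r5 m[φ0→slip] = [F, T, T]
r5 m[φ0→fog] = [T, T, T]
r5 m[φ1→fog] = [F, F, T]
r5 m[φ1→sun] = [T, T, T]
r5 m[φ2→slip] = [F, T, T]
r5 m[φ2→rain] = [T, T, T]
r5 m[φ3→fog] = [F, T, T]
r5 m[φ3→wet] = [T, T, T]
r5 m[φ4→fog] = [T, T, T]
r5 m[φ4→sprk] = [F, F, T]
r5 m[φ5→sun] = [T, F, T]
r5 m[φ5→ice] = [T, T, F]
r5 m[φ6→rain] = [T, T, T]
r5 m[φ6→snow] = [T, T, T]
r5 m[φ7→rain] = [T, F, F]
r5 m[φ7→sun] = [T, T, F]
r5 m[φ8→ice] = [T, F, F]
r5 m[φ8→sprk] = [T, T, T]
r5 m[φ9→fog] = [T, T, T]
r5 m[φ9→sun] = [T, T, F]
r5 m[φ10→wet] = [T, T, T]
r5 m[φ10→sprk] = [T, T, T]
r5 m[slip→φ0] = [F, T, T]
r5 m[slip→φ2] = [F, T, T]
r5 m[fog→φ0] = [F, T, T]
r5 m[fog→φ1] = [F, T, T]
r5 m[fog→φ3] = [T, T, T]
r5 m[fog→φ4] = [F, T, T]
r5 m[fog→φ9] = [F, T, T]
r5 m[rain→φ2] = [T, T, F]
r5 m[rain→φ6] = [T, T, F]
r5 m[rain→φ7] = [T, T, T]
r5 m[snow→φ6] = [T, T, T]
r5 m[sun→φ1] = [T, F, F]
r5 m[sun→φ5] = [T, T, F]
r5 m[sun→φ7] = [T, F, F]
r5 m[sun→φ9] = [T, F, F]
r5 m[ice→φ5] = [T, F, T]
r5 m[ice→φ8] = [T, T, F]
r5 m[wet→φ3] = [T, T, T]
r5 m[wet→φ10] = [T, T, T]
r5 m[sprk→φ4] = [T, T, T]
r5 m[sprk→φ8] = [F, F, T]
r5 m[sprk→φ10] = [F, F, T]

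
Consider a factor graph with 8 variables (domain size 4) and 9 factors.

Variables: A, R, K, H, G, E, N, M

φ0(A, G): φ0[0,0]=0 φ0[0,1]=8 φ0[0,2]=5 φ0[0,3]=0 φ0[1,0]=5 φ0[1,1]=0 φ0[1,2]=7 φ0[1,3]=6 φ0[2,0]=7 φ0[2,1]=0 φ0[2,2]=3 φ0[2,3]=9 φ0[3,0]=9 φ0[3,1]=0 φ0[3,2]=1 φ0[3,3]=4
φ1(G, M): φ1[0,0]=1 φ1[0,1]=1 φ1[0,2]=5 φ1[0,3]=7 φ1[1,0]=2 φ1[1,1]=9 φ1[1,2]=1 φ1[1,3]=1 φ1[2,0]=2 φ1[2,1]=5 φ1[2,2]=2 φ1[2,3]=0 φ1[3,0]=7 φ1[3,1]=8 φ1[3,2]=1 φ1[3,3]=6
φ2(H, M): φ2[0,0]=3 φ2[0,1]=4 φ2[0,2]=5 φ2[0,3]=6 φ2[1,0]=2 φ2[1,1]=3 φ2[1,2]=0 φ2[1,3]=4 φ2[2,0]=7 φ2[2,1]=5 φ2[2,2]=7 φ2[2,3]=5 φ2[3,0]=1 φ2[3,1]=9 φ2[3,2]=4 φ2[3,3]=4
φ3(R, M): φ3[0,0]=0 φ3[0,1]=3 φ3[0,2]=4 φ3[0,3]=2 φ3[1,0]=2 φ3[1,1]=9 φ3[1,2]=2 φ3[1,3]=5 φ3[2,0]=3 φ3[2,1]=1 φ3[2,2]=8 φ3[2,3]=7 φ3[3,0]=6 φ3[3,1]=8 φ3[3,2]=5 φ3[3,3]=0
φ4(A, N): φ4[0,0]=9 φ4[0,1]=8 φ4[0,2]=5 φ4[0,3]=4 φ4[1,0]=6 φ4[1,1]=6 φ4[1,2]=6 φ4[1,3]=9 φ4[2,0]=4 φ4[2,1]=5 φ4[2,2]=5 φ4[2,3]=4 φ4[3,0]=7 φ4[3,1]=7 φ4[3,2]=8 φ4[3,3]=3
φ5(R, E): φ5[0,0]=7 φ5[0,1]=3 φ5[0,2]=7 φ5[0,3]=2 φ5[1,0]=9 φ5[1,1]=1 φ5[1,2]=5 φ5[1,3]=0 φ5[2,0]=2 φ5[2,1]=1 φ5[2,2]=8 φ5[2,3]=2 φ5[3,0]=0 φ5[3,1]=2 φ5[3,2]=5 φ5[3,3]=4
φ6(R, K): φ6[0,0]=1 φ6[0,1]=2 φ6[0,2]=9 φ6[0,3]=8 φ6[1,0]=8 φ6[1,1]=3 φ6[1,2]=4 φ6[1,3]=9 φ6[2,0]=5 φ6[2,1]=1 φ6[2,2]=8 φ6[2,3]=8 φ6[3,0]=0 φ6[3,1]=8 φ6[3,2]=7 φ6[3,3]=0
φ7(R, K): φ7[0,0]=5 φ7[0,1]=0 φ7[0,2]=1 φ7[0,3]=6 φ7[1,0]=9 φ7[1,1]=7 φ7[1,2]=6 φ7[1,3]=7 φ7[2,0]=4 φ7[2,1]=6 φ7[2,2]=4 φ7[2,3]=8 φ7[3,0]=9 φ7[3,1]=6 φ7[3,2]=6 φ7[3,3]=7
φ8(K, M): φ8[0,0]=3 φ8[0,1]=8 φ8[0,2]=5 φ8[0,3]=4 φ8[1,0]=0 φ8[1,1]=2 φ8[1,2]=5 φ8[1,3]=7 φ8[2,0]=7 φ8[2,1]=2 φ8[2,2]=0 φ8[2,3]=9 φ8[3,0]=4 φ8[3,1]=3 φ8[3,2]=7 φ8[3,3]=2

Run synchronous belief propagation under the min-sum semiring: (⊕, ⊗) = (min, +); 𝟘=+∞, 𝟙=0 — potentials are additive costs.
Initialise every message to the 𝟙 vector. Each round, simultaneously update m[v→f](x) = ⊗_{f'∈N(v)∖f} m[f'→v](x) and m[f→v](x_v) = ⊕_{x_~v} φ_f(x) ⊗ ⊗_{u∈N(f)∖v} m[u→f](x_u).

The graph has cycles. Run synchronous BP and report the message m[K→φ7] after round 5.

init: all messages = 𝟙 over 4 values
r1 m[φ0→A] = [0, 0, 0, 0]
r1 m[φ0→G] = [0, 0, 1, 0]
r1 m[φ1→G] = [1, 1, 0, 1]
r1 m[φ1→M] = [1, 1, 1, 0]
r1 m[φ2→H] = [3, 0, 5, 1]
r1 m[φ2→M] = [1, 3, 0, 4]
r1 m[φ3→R] = [0, 2, 1, 0]
r1 m[φ3→M] = [0, 1, 2, 0]
r1 m[φ4→A] = [4, 6, 4, 3]
r1 m[φ4→N] = [4, 5, 5, 3]
r1 m[φ5→R] = [2, 0, 1, 0]
r1 m[φ5→E] = [0, 1, 5, 0]
r1 m[φ6→R] = [1, 3, 1, 0]
r1 m[φ6→K] = [0, 1, 4, 0]
r1 m[φ7→R] = [0, 6, 4, 6]
r1 m[φ7→K] = [4, 0, 1, 6]
r1 m[φ8→K] = [3, 0, 0, 2]
r1 m[φ8→M] = [0, 2, 0, 2]
r1 m[A→φ0] = [0, 0, 0, 0]
r1 m[A→φ4] = [0, 0, 0, 0]
r1 m[R→φ3] = [0, 0, 0, 0]
r1 m[R→φ5] = [0, 0, 0, 0]
r1 m[R→φ6] = [0, 0, 0, 0]
r1 m[R→φ7] = [0, 0, 0, 0]
r1 m[K→φ6] = [0, 0, 0, 0]
r1 m[K→φ7] = [0, 0, 0, 0]
r1 m[K→φ8] = [0, 0, 0, 0]
r1 m[H→φ2] = [0, 0, 0, 0]
r1 m[G→φ0] = [0, 0, 0, 0]
r1 m[G→φ1] = [0, 0, 0, 0]
r1 m[E→φ5] = [0, 0, 0, 0]
r1 m[N→φ4] = [0, 0, 0, 0]
r1 m[M→φ1] = [0, 0, 0, 0]
r1 m[M→φ2] = [0, 0, 0, 0]
r1 m[M→φ3] = [0, 0, 0, 0]
r1 m[M→φ8] = [0, 0, 0, 0]
r2 m[φ0→A] = [0, 0, 0, 0]
r2 m[φ0→G] = [0, 0, 1, 0]
r2 m[φ1→G] = [1, 1, 0, 1]
r2 m[φ1→M] = [1, 1, 1, 0]
r2 m[φ2→H] = [3, 0, 5, 1]
r2 m[φ2→M] = [1, 3, 0, 4]
r2 m[φ3→R] = [0, 2, 1, 0]
r2 m[φ3→M] = [0, 1, 2, 0]
r2 m[φ4→A] = [4, 6, 4, 3]
r2 m[φ4→N] = [4, 5, 5, 3]
r2 m[φ5→R] = [2, 0, 1, 0]
r2 m[φ5→E] = [0, 1, 5, 0]
r2 m[φ6→R] = [1, 3, 1, 0]
r2 m[φ6→K] = [0, 1, 4, 0]
r2 m[φ7→R] = [0, 6, 4, 6]
r2 m[φ7→K] = [4, 0, 1, 6]
r2 m[φ8→K] = [3, 0, 0, 2]
r2 m[φ8→M] = [0, 2, 0, 2]
r2 m[A→φ0] = [4, 6, 4, 3]
r2 m[A→φ4] = [0, 0, 0, 0]
r2 m[R→φ3] = [3, 9, 6, 6]
r2 m[R→φ5] = [1, 11, 6, 6]
r2 m[R→φ6] = [2, 8, 6, 6]
r2 m[R→φ7] = [3, 5, 3, 0]
r2 m[K→φ6] = [7, 0, 1, 8]
r2 m[K→φ7] = [3, 1, 4, 2]
r2 m[K→φ8] = [4, 1, 5, 6]
r2 m[H→φ2] = [0, 0, 0, 0]
r2 m[G→φ0] = [1, 1, 0, 1]
r2 m[G→φ1] = [0, 0, 1, 0]
r2 m[E→φ5] = [0, 0, 0, 0]
r2 m[N→φ4] = [0, 0, 0, 0]
r2 m[M→φ1] = [1, 6, 2, 6]
r2 m[M→φ2] = [1, 4, 3, 2]
r2 m[M→φ3] = [2, 6, 1, 6]
r2 m[M→φ8] = [2, 5, 3, 4]
r3 m[φ0→A] = [1, 1, 1, 1]
r3 m[φ0→G] = [4, 3, 4, 4]
r3 m[φ1→G] = [2, 3, 3, 3]
r3 m[φ1→M] = [1, 1, 1, 1]
r3 m[φ2→H] = [4, 3, 7, 2]
r3 m[φ2→M] = [1, 3, 0, 4]
r3 m[φ3→R] = [2, 3, 5, 6]
r3 m[φ3→M] = [3, 6, 7, 5]
r3 m[φ4→A] = [4, 6, 4, 3]
r3 m[φ4→N] = [4, 5, 5, 3]
r3 m[φ5→R] = [2, 0, 1, 0]
r3 m[φ5→E] = [6, 4, 8, 3]
r3 m[φ6→R] = [2, 3, 1, 7]
r3 m[φ6→K] = [3, 4, 11, 6]
r3 m[φ7→R] = [1, 8, 7, 7]
r3 m[φ7→K] = [7, 3, 4, 7]
r3 m[φ8→K] = [5, 2, 3, 6]
r3 m[φ8→M] = [1, 3, 5, 8]
r3 m[A→φ0] = [4, 6, 4, 3]
r3 m[A→φ4] = [0, 0, 0, 0]
r3 m[R→φ3] = [3, 9, 6, 6]
r3 m[R→φ5] = [1, 11, 6, 6]
r3 m[R→φ6] = [2, 8, 6, 6]
r3 m[R→φ7] = [3, 5, 3, 0]
r3 m[K→φ6] = [7, 0, 1, 8]
r3 m[K→φ7] = [3, 1, 4, 2]
r3 m[K→φ8] = [4, 1, 5, 6]
r3 m[H→φ2] = [0, 0, 0, 0]
r3 m[G→φ0] = [1, 1, 0, 1]
r3 m[G→φ1] = [0, 0, 1, 0]
r3 m[E→φ5] = [0, 0, 0, 0]
r3 m[N→φ4] = [0, 0, 0, 0]
r3 m[M→φ1] = [1, 6, 2, 6]
r3 m[M→φ2] = [1, 4, 3, 2]
r3 m[M→φ3] = [2, 6, 1, 6]
r3 m[M→φ8] = [2, 5, 3, 4]
r4 m[φ0→A] = [1, 1, 1, 1]
r4 m[φ0→G] = [4, 3, 4, 4]
r4 m[φ1→G] = [2, 3, 3, 3]
r4 m[φ1→M] = [1, 1, 1, 1]
r4 m[φ2→H] = [4, 3, 7, 2]
r4 m[φ2→M] = [1, 3, 0, 4]
r4 m[φ3→R] = [2, 3, 5, 6]
r4 m[φ3→M] = [3, 6, 7, 5]
r4 m[φ4→A] = [4, 6, 4, 3]
r4 m[φ4→N] = [4, 5, 5, 3]
r4 m[φ5→R] = [2, 0, 1, 0]
r4 m[φ5→E] = [6, 4, 8, 3]
r4 m[φ6→R] = [2, 3, 1, 7]
r4 m[φ6→K] = [3, 4, 11, 6]
r4 m[φ7→R] = [1, 8, 7, 7]
r4 m[φ7→K] = [7, 3, 4, 7]
r4 m[φ8→K] = [5, 2, 3, 6]
r4 m[φ8→M] = [1, 3, 5, 8]
r4 m[A→φ0] = [4, 6, 4, 3]
r4 m[A→φ4] = [1, 1, 1, 1]
r4 m[R→φ3] = [5, 11, 9, 14]
r4 m[R→φ5] = [5, 14, 13, 20]
r4 m[R→φ6] = [5, 11, 13, 13]
r4 m[R→φ7] = [6, 6, 7, 13]
r4 m[K→φ6] = [12, 5, 7, 13]
r4 m[K→φ7] = [8, 6, 14, 12]
r4 m[K→φ8] = [10, 7, 15, 13]
r4 m[H→φ2] = [0, 0, 0, 0]
r4 m[G→φ0] = [2, 3, 3, 3]
r4 m[G→φ1] = [4, 3, 4, 4]
r4 m[E→φ5] = [0, 0, 0, 0]
r4 m[N→φ4] = [0, 0, 0, 0]
r4 m[M→φ1] = [5, 12, 12, 17]
r4 m[M→φ2] = [5, 10, 13, 14]
r4 m[M→φ3] = [3, 7, 6, 13]
r4 m[M→φ8] = [5, 10, 8, 10]
r5 m[φ0→A] = [2, 3, 3, 3]
r5 m[φ0→G] = [4, 3, 4, 4]
r5 m[φ1→G] = [6, 7, 7, 12]
r5 m[φ1→M] = [5, 5, 4, 4]
r5 m[φ2→H] = [8, 7, 12, 6]
r5 m[φ2→M] = [1, 3, 0, 4]
r5 m[φ3→R] = [3, 5, 6, 9]
r5 m[φ3→M] = [5, 8, 9, 7]
r5 m[φ4→A] = [4, 6, 4, 3]
r5 m[φ4→N] = [5, 6, 6, 4]
r5 m[φ5→R] = [2, 0, 1, 0]
r5 m[φ5→E] = [12, 8, 12, 7]
r5 m[φ6→R] = [7, 8, 6, 12]
r5 m[φ6→K] = [6, 7, 14, 13]
r5 m[φ7→R] = [6, 13, 12, 12]
r5 m[φ7→K] = [11, 6, 7, 12]
r5 m[φ8→K] = [8, 5, 8, 9]
r5 m[φ8→M] = [7, 9, 12, 14]
r5 m[A→φ0] = [4, 6, 4, 3]
r5 m[A→φ4] = [1, 1, 1, 1]
r5 m[R→φ3] = [5, 11, 9, 14]
r5 m[R→φ5] = [5, 14, 13, 20]
r5 m[R→φ6] = [5, 11, 13, 13]
r5 m[R→φ7] = [6, 6, 7, 13]
r5 m[K→φ6] = [12, 5, 7, 13]
r5 m[K→φ7] = [8, 6, 14, 12]
r5 m[K→φ8] = [10, 7, 15, 13]
r5 m[H→φ2] = [0, 0, 0, 0]
r5 m[G→φ0] = [2, 3, 3, 3]
r5 m[G→φ1] = [4, 3, 4, 4]
r5 m[E→φ5] = [0, 0, 0, 0]
r5 m[N→φ4] = [0, 0, 0, 0]
r5 m[M→φ1] = [5, 12, 12, 17]
r5 m[M→φ2] = [5, 10, 13, 14]
r5 m[M→φ3] = [3, 7, 6, 13]
r5 m[M→φ8] = [5, 10, 8, 10]

message @ round 5 = [8, 6, 14, 12]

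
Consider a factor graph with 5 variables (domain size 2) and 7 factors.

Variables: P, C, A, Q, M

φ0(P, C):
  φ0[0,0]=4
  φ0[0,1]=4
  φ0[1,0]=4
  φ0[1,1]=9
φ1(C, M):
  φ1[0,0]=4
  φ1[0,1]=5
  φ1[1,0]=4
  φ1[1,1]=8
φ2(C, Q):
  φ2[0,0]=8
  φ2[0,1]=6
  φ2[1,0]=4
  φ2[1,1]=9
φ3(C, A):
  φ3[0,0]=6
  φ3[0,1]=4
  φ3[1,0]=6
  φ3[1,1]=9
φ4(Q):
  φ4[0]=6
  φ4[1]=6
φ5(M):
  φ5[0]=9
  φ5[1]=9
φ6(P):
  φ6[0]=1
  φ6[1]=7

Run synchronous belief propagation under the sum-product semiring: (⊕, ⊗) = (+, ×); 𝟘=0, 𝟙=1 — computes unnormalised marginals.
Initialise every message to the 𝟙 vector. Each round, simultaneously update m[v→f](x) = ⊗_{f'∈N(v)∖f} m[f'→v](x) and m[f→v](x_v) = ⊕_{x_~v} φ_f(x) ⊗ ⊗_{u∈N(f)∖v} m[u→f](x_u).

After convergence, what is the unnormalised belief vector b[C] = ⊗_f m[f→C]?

b[C] = [2177280, 8466120]

init: all messages = 𝟙 over 2 values
r1 m[φ0→P] = [8, 13]
r1 m[φ0→C] = [8, 13]
r1 m[φ1→C] = [9, 12]
r1 m[φ1→M] = [8, 13]
r1 m[φ2→C] = [14, 13]
r1 m[φ2→Q] = [12, 15]
r1 m[φ3→C] = [10, 15]
r1 m[φ3→A] = [12, 13]
r1 m[φ4→Q] = [6, 6]
r1 m[φ5→M] = [9, 9]
r1 m[φ6→P] = [1, 7]
r1 m[P→φ0] = [1, 1]
r1 m[P→φ6] = [1, 1]
r1 m[C→φ0] = [1, 1]
r1 m[C→φ1] = [1, 1]
r1 m[C→φ2] = [1, 1]
r1 m[C→φ3] = [1, 1]
r1 m[A→φ3] = [1, 1]
r1 m[Q→φ2] = [1, 1]
r1 m[Q→φ4] = [1, 1]
r1 m[M→φ1] = [1, 1]
r1 m[M→φ5] = [1, 1]
r2 m[φ0→P] = [8, 13]
r2 m[φ0→C] = [8, 13]
r2 m[φ1→C] = [9, 12]
r2 m[φ1→M] = [8, 13]
r2 m[φ2→C] = [14, 13]
r2 m[φ2→Q] = [12, 15]
r2 m[φ3→C] = [10, 15]
r2 m[φ3→A] = [12, 13]
r2 m[φ4→Q] = [6, 6]
r2 m[φ5→M] = [9, 9]
r2 m[φ6→P] = [1, 7]
r2 m[P→φ0] = [1, 7]
r2 m[P→φ6] = [8, 13]
r2 m[C→φ0] = [1260, 2340]
r2 m[C→φ1] = [1120, 2535]
r2 m[C→φ2] = [720, 2340]
r2 m[C→φ3] = [1008, 2028]
r2 m[A→φ3] = [1, 1]
r2 m[Q→φ2] = [6, 6]
r2 m[Q→φ4] = [12, 15]
r2 m[M→φ1] = [9, 9]
r2 m[M→φ5] = [8, 13]
r3 m[φ0→P] = [14400, 26100]
r3 m[φ0→C] = [32, 67]
r3 m[φ1→C] = [81, 108]
r3 m[φ1→M] = [14620, 25880]
r3 m[φ2→C] = [84, 78]
r3 m[φ2→Q] = [15120, 25380]
r3 m[φ3→C] = [10, 15]
r3 m[φ3→A] = [18216, 22284]
r3 m[φ4→Q] = [6, 6]
r3 m[φ5→M] = [9, 9]
r3 m[φ6→P] = [1, 7]
r3 m[P→φ0] = [1, 7]
r3 m[P→φ6] = [8, 13]
r3 m[C→φ0] = [1260, 2340]
r3 m[C→φ1] = [1120, 2535]
r3 m[C→φ2] = [720, 2340]
r3 m[C→φ3] = [1008, 2028]
r3 m[A→φ3] = [1, 1]
r3 m[Q→φ2] = [6, 6]
r3 m[Q→φ4] = [12, 15]
r3 m[M→φ1] = [9, 9]
r3 m[M→φ5] = [8, 13]
r4 m[φ0→P] = [14400, 26100]
r4 m[φ0→C] = [32, 67]
r4 m[φ1→C] = [81, 108]
r4 m[φ1→M] = [14620, 25880]
r4 m[φ2→C] = [84, 78]
r4 m[φ2→Q] = [15120, 25380]
r4 m[φ3→C] = [10, 15]
r4 m[φ3→A] = [18216, 22284]
r4 m[φ4→Q] = [6, 6]
r4 m[φ5→M] = [9, 9]
r4 m[φ6→P] = [1, 7]
r4 m[P→φ0] = [1, 7]
r4 m[P→φ6] = [14400, 26100]
r4 m[C→φ0] = [68040, 126360]
r4 m[C→φ1] = [26880, 78390]
r4 m[C→φ2] = [25920, 108540]
r4 m[C→φ3] = [217728, 564408]
r4 m[A→φ3] = [1, 1]
r4 m[Q→φ2] = [6, 6]
r4 m[Q→φ4] = [15120, 25380]
r4 m[M→φ1] = [9, 9]
r4 m[M→φ5] = [14620, 25880]
r5 m[φ0→P] = [777600, 1409400]
r5 m[φ0→C] = [32, 67]
r5 m[φ1→C] = [81, 108]
r5 m[φ1→M] = [421080, 761520]
r5 m[φ2→C] = [84, 78]
r5 m[φ2→Q] = [641520, 1132380]
r5 m[φ3→C] = [10, 15]
r5 m[φ3→A] = [4692816, 5950584]
r5 m[φ4→Q] = [6, 6]
r5 m[φ5→M] = [9, 9]
r5 m[φ6→P] = [1, 7]
r5 m[P→φ0] = [1, 7]
r5 m[P→φ6] = [14400, 26100]
r5 m[C→φ0] = [68040, 126360]
r5 m[C→φ1] = [26880, 78390]
r5 m[C→φ2] = [25920, 108540]
r5 m[C→φ3] = [217728, 564408]
r5 m[A→φ3] = [1, 1]
r5 m[Q→φ2] = [6, 6]
r5 m[Q→φ4] = [15120, 25380]
r5 m[M→φ1] = [9, 9]
r5 m[M→φ5] = [14620, 25880]
r6 m[φ0→P] = [777600, 1409400]
r6 m[φ0→C] = [32, 67]
r6 m[φ1→C] = [81, 108]
r6 m[φ1→M] = [421080, 761520]
r6 m[φ2→C] = [84, 78]
r6 m[φ2→Q] = [641520, 1132380]
r6 m[φ3→C] = [10, 15]
r6 m[φ3→A] = [4692816, 5950584]
r6 m[φ4→Q] = [6, 6]
r6 m[φ5→M] = [9, 9]
r6 m[φ6→P] = [1, 7]
r6 m[P→φ0] = [1, 7]
r6 m[P→φ6] = [777600, 1409400]
r6 m[C→φ0] = [68040, 126360]
r6 m[C→φ1] = [26880, 78390]
r6 m[C→φ2] = [25920, 108540]
r6 m[C→φ3] = [217728, 564408]
r6 m[A→φ3] = [1, 1]
r6 m[Q→φ2] = [6, 6]
r6 m[Q→φ4] = [641520, 1132380]
r6 m[M→φ1] = [9, 9]
r6 m[M→φ5] = [421080, 761520]
r7 m[φ0→P] = [777600, 1409400]
r7 m[φ0→C] = [32, 67]
r7 m[φ1→C] = [81, 108]
r7 m[φ1→M] = [421080, 761520]
r7 m[φ2→C] = [84, 78]
r7 m[φ2→Q] = [641520, 1132380]
r7 m[φ3→C] = [10, 15]
r7 m[φ3→A] = [4692816, 5950584]
r7 m[φ4→Q] = [6, 6]
r7 m[φ5→M] = [9, 9]
r7 m[φ6→P] = [1, 7]
r7 m[P→φ0] = [1, 7]
r7 m[P→φ6] = [777600, 1409400]
r7 m[C→φ0] = [68040, 126360]
r7 m[C→φ1] = [26880, 78390]
r7 m[C→φ2] = [25920, 108540]
r7 m[C→φ3] = [217728, 564408]
r7 m[A→φ3] = [1, 1]
r7 m[Q→φ2] = [6, 6]
r7 m[Q→φ4] = [641520, 1132380]
r7 m[M→φ1] = [9, 9]
r7 m[M→φ5] = [421080, 761520]
fixed point reached at round 7
b[C] = ⊗ incoming = [2177280, 8466120]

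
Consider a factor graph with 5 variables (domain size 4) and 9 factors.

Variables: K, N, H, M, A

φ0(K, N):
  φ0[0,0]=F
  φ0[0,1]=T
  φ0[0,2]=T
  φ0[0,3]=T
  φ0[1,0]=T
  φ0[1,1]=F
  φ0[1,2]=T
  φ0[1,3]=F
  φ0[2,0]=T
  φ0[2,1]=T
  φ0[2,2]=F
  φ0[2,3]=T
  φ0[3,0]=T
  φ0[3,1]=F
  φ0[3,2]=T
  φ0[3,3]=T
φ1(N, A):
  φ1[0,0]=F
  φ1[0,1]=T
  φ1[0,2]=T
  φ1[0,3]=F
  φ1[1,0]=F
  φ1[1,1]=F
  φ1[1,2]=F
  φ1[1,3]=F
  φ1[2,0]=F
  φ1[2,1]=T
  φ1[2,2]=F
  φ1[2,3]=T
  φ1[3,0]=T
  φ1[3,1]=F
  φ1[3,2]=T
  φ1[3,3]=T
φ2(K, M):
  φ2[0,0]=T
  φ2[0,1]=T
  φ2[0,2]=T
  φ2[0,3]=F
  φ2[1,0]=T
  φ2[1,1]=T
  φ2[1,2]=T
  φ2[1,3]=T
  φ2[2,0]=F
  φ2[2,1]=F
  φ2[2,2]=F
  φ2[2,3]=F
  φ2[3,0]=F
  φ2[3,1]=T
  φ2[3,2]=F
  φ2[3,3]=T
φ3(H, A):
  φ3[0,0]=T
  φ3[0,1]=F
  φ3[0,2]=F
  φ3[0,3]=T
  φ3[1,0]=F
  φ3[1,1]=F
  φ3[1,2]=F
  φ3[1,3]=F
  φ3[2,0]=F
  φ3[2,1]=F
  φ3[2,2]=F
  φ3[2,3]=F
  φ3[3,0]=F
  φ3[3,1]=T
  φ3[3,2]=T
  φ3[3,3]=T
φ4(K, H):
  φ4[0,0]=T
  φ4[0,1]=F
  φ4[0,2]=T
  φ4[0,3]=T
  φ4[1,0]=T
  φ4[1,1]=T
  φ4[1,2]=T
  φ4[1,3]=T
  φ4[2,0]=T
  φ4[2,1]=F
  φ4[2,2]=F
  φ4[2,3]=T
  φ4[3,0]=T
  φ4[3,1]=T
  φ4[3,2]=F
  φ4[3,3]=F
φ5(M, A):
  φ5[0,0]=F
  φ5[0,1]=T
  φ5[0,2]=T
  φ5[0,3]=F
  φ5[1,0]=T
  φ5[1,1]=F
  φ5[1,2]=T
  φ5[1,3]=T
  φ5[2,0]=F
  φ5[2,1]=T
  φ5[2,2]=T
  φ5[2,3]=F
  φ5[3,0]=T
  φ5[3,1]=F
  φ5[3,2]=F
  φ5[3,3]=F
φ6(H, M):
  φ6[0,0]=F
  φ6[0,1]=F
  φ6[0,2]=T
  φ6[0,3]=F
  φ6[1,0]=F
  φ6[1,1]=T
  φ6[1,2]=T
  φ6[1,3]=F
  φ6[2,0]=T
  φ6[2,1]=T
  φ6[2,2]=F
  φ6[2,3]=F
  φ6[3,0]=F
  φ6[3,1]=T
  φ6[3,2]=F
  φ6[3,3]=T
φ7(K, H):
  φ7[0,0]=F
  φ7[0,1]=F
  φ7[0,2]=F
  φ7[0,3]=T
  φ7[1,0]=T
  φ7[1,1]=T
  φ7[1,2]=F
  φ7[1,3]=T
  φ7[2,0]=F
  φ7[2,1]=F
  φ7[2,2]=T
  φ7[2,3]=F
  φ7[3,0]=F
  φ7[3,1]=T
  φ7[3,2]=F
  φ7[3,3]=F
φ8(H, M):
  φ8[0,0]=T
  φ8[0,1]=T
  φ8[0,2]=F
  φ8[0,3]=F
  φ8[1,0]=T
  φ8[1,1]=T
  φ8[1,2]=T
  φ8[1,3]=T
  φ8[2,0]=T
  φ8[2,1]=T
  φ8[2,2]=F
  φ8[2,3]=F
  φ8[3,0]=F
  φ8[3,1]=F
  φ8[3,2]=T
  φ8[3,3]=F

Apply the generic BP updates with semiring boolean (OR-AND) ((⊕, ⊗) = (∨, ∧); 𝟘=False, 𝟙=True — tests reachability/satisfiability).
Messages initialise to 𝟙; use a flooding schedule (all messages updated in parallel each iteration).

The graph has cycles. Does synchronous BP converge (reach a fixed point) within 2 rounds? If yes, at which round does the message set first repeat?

NOT CONVERGED within 2 rounds

init: all messages = 𝟙 over 4 values
r1 m[φ0→K] = [T, T, T, T]
r1 m[φ0→N] = [T, T, T, T]
r1 m[φ1→N] = [T, F, T, T]
r1 m[φ1→A] = [T, T, T, T]
r1 m[φ2→K] = [T, T, F, T]
r1 m[φ2→M] = [T, T, T, T]
r1 m[φ3→H] = [T, F, F, T]
r1 m[φ3→A] = [T, T, T, T]
r1 m[φ4→K] = [T, T, T, T]
r1 m[φ4→H] = [T, T, T, T]
r1 m[φ5→M] = [T, T, T, T]
r1 m[φ5→A] = [T, T, T, T]
r1 m[φ6→H] = [T, T, T, T]
r1 m[φ6→M] = [T, T, T, T]
r1 m[φ7→K] = [T, T, T, T]
r1 m[φ7→H] = [T, T, T, T]
r1 m[φ8→H] = [T, T, T, T]
r1 m[φ8→M] = [T, T, T, T]
r1 m[K→φ0] = [T, T, T, T]
r1 m[K→φ2] = [T, T, T, T]
r1 m[K→φ4] = [T, T, T, T]
r1 m[K→φ7] = [T, T, T, T]
r1 m[N→φ0] = [T, T, T, T]
r1 m[N→φ1] = [T, T, T, T]
r1 m[H→φ3] = [T, T, T, T]
r1 m[H→φ4] = [T, T, T, T]
r1 m[H→φ6] = [T, T, T, T]
r1 m[H→φ7] = [T, T, T, T]
r1 m[H→φ8] = [T, T, T, T]
r1 m[M→φ2] = [T, T, T, T]
r1 m[M→φ5] = [T, T, T, T]
r1 m[M→φ6] = [T, T, T, T]
r1 m[M→φ8] = [T, T, T, T]
r1 m[A→φ1] = [T, T, T, T]
r1 m[A→φ3] = [T, T, T, T]
r1 m[A→φ5] = [T, T, T, T]
r2 m[φ0→K] = [T, T, T, T]
r2 m[φ0→N] = [T, T, T, T]
r2 m[φ1→N] = [T, F, T, T]
r2 m[φ1→A] = [T, T, T, T]
r2 m[φ2→K] = [T, T, F, T]
r2 m[φ2→M] = [T, T, T, T]
r2 m[φ3→H] = [T, F, F, T]
r2 m[φ3→A] = [T, T, T, T]
r2 m[φ4→K] = [T, T, T, T]
r2 m[φ4→H] = [T, T, T, T]
r2 m[φ5→M] = [T, T, T, T]
r2 m[φ5→A] = [T, T, T, T]
r2 m[φ6→H] = [T, T, T, T]
r2 m[φ6→M] = [T, T, T, T]
r2 m[φ7→K] = [T, T, T, T]
r2 m[φ7→H] = [T, T, T, T]
r2 m[φ8→H] = [T, T, T, T]
r2 m[φ8→M] = [T, T, T, T]
r2 m[K→φ0] = [T, T, F, T]
r2 m[K→φ2] = [T, T, T, T]
r2 m[K→φ4] = [T, T, F, T]
r2 m[K→φ7] = [T, T, F, T]
r2 m[N→φ0] = [T, F, T, T]
r2 m[N→φ1] = [T, T, T, T]
r2 m[H→φ3] = [T, T, T, T]
r2 m[H→φ4] = [T, F, F, T]
r2 m[H→φ6] = [T, F, F, T]
r2 m[H→φ7] = [T, F, F, T]
r2 m[H→φ8] = [T, F, F, T]
r2 m[M→φ2] = [T, T, T, T]
r2 m[M→φ5] = [T, T, T, T]
r2 m[M→φ6] = [T, T, T, T]
r2 m[M→φ8] = [T, T, T, T]
r2 m[A→φ1] = [T, T, T, T]
r2 m[A→φ3] = [T, T, T, T]
r2 m[A→φ5] = [T, T, T, T]
no fixed point within 2 rounds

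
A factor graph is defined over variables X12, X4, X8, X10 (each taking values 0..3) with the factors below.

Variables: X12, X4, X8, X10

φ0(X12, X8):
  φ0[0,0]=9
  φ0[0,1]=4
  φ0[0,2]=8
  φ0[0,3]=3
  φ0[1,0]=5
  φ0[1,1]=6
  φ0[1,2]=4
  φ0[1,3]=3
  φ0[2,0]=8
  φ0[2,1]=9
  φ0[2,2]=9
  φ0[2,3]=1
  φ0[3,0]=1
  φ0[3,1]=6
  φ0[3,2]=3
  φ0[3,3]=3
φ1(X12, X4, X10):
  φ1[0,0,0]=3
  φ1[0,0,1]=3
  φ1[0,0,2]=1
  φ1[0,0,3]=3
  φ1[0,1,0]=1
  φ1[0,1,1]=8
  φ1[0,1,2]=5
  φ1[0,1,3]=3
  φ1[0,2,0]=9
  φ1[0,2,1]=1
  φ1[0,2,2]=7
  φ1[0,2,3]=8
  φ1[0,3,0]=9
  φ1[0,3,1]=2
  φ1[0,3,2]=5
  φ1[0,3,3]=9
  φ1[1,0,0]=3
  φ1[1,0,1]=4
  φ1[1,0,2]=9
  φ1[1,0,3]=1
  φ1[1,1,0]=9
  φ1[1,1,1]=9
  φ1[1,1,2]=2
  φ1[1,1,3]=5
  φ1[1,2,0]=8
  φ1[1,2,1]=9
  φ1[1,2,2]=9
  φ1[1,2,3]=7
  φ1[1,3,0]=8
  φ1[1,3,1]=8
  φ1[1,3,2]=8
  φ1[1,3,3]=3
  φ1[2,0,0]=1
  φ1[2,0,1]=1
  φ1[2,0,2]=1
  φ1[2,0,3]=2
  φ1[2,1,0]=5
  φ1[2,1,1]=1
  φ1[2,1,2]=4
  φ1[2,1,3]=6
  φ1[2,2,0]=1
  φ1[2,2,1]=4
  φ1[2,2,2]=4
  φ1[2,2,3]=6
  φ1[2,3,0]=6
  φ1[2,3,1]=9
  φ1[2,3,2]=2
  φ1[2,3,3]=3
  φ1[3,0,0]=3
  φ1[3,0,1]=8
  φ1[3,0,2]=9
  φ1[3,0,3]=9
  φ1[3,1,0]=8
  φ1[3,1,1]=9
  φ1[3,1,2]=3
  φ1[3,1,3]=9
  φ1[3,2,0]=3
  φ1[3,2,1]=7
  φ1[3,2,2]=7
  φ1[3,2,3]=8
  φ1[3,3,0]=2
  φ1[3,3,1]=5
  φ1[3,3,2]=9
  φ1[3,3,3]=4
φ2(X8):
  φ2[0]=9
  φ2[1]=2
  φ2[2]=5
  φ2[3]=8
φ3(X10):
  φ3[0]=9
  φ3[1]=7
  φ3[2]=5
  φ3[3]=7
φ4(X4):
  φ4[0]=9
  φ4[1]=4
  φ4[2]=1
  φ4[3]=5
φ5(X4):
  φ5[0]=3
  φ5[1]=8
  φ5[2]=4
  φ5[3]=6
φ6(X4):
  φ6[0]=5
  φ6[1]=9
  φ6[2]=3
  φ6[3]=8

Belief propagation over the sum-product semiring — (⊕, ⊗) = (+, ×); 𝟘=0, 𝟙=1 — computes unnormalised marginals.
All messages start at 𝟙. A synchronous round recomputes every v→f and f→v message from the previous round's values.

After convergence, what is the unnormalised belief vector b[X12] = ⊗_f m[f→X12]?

init: all messages = 𝟙 over 4 values
r1 m[φ0→X12] = [24, 18, 27, 13]
r1 m[φ0→X8] = [23, 25, 24, 10]
r1 m[φ1→X12] = [77, 102, 56, 103]
r1 m[φ1→X4] = [61, 87, 98, 92]
r1 m[φ1→X10] = [79, 88, 85, 86]
r1 m[φ2→X8] = [9, 2, 5, 8]
r1 m[φ3→X10] = [9, 7, 5, 7]
r1 m[φ4→X4] = [9, 4, 1, 5]
r1 m[φ5→X4] = [3, 8, 4, 6]
r1 m[φ6→X4] = [5, 9, 3, 8]
r1 m[X12→φ0] = [1, 1, 1, 1]
r1 m[X12→φ1] = [1, 1, 1, 1]
r1 m[X4→φ1] = [1, 1, 1, 1]
r1 m[X4→φ4] = [1, 1, 1, 1]
r1 m[X4→φ5] = [1, 1, 1, 1]
r1 m[X4→φ6] = [1, 1, 1, 1]
r1 m[X8→φ0] = [1, 1, 1, 1]
r1 m[X8→φ2] = [1, 1, 1, 1]
r1 m[X10→φ1] = [1, 1, 1, 1]
r1 m[X10→φ3] = [1, 1, 1, 1]
r2 m[φ0→X12] = [24, 18, 27, 13]
r2 m[φ0→X8] = [23, 25, 24, 10]
r2 m[φ1→X12] = [77, 102, 56, 103]
r2 m[φ1→X4] = [61, 87, 98, 92]
r2 m[φ1→X10] = [79, 88, 85, 86]
r2 m[φ2→X8] = [9, 2, 5, 8]
r2 m[φ3→X10] = [9, 7, 5, 7]
r2 m[φ4→X4] = [9, 4, 1, 5]
r2 m[φ5→X4] = [3, 8, 4, 6]
r2 m[φ6→X4] = [5, 9, 3, 8]
r2 m[X12→φ0] = [77, 102, 56, 103]
r2 m[X12→φ1] = [24, 18, 27, 13]
r2 m[X4→φ1] = [135, 288, 12, 240]
r2 m[X4→φ4] = [915, 6264, 1176, 4416]
r2 m[X4→φ5] = [2745, 3132, 294, 3680]
r2 m[X4→φ6] = [1647, 2784, 392, 2760]
r2 m[X8→φ0] = [9, 2, 5, 8]
r2 m[X8→φ2] = [23, 25, 24, 10]
r2 m[X10→φ1] = [9, 7, 5, 7]
r2 m[X10→φ3] = [79, 88, 85, 86]
r3 m[φ0→X12] = [153, 101, 143, 60]
r3 m[φ0→X8] = [1754, 2042, 1837, 902]
r3 m[φ1→X12] = [88026, 116985, 74265, 119373]
r3 m[φ1→X4] = [7130, 11913, 13262, 13428]
r3 m[φ1→X10] = [284952, 305169, 242562, 265971]
r3 m[φ2→X8] = [9, 2, 5, 8]
r3 m[φ3→X10] = [9, 7, 5, 7]
r3 m[φ4→X4] = [9, 4, 1, 5]
r3 m[φ5→X4] = [3, 8, 4, 6]
r3 m[φ6→X4] = [5, 9, 3, 8]
r3 m[X12→φ0] = [77, 102, 56, 103]
r3 m[X12→φ1] = [24, 18, 27, 13]
r3 m[X4→φ1] = [135, 288, 12, 240]
r3 m[X4→φ4] = [915, 6264, 1176, 4416]
r3 m[X4→φ5] = [2745, 3132, 294, 3680]
r3 m[X4→φ6] = [1647, 2784, 392, 2760]
r3 m[X8→φ0] = [9, 2, 5, 8]
r3 m[X8→φ2] = [23, 25, 24, 10]
r3 m[X10→φ1] = [9, 7, 5, 7]
r3 m[X10→φ3] = [79, 88, 85, 86]
r4 m[φ0→X12] = [153, 101, 143, 60]
r4 m[φ0→X8] = [1754, 2042, 1837, 902]
r4 m[φ1→X12] = [88026, 116985, 74265, 119373]
r4 m[φ1→X4] = [7130, 11913, 13262, 13428]
r4 m[φ1→X10] = [284952, 305169, 242562, 265971]
r4 m[φ2→X8] = [9, 2, 5, 8]
r4 m[φ3→X10] = [9, 7, 5, 7]
r4 m[φ4→X4] = [9, 4, 1, 5]
r4 m[φ5→X4] = [3, 8, 4, 6]
r4 m[φ6→X4] = [5, 9, 3, 8]
r4 m[X12→φ0] = [88026, 116985, 74265, 119373]
r4 m[X12→φ1] = [153, 101, 143, 60]
r4 m[X4→φ1] = [135, 288, 12, 240]
r4 m[X4→φ4] = [106950, 857736, 159144, 644544]
r4 m[X4→φ5] = [320850, 428868, 39786, 537120]
r4 m[X4→φ6] = [192510, 381216, 53048, 402840]
r4 m[X8→φ0] = [9, 2, 5, 8]
r4 m[X8→φ2] = [1754, 2042, 1837, 902]
r4 m[X10→φ1] = [9, 7, 5, 7]
r4 m[X10→φ3] = [284952, 305169, 242562, 265971]
r5 m[φ0→X12] = [153, 101, 143, 60]
r5 m[φ0→X8] = [2090652, 2438637, 2198652, 1047417]
r5 m[φ1→X12] = [88026, 116985, 74265, 119373]
r5 m[φ1→X4] = [38594, 65154, 74693, 75812]
r5 m[φ1→X10] = [1585707, 1684506, 1342071, 1470354]
r5 m[φ2→X8] = [9, 2, 5, 8]
r5 m[φ3→X10] = [9, 7, 5, 7]
r5 m[φ4→X4] = [9, 4, 1, 5]
r5 m[φ5→X4] = [3, 8, 4, 6]
r5 m[φ6→X4] = [5, 9, 3, 8]
r5 m[X12→φ0] = [88026, 116985, 74265, 119373]
r5 m[X12→φ1] = [153, 101, 143, 60]
r5 m[X4→φ1] = [135, 288, 12, 240]
r5 m[X4→φ4] = [106950, 857736, 159144, 644544]
r5 m[X4→φ5] = [320850, 428868, 39786, 537120]
r5 m[X4→φ6] = [192510, 381216, 53048, 402840]
r5 m[X8→φ0] = [9, 2, 5, 8]
r5 m[X8→φ2] = [1754, 2042, 1837, 902]
r5 m[X10→φ1] = [9, 7, 5, 7]
r5 m[X10→φ3] = [284952, 305169, 242562, 265971]
r6 m[φ0→X12] = [153, 101, 143, 60]
r6 m[φ0→X8] = [2090652, 2438637, 2198652, 1047417]
r6 m[φ1→X12] = [88026, 116985, 74265, 119373]
r6 m[φ1→X4] = [38594, 65154, 74693, 75812]
r6 m[φ1→X10] = [1585707, 1684506, 1342071, 1470354]
r6 m[φ2→X8] = [9, 2, 5, 8]
r6 m[φ3→X10] = [9, 7, 5, 7]
r6 m[φ4→X4] = [9, 4, 1, 5]
r6 m[φ5→X4] = [3, 8, 4, 6]
r6 m[φ6→X4] = [5, 9, 3, 8]
r6 m[X12→φ0] = [88026, 116985, 74265, 119373]
r6 m[X12→φ1] = [153, 101, 143, 60]
r6 m[X4→φ1] = [135, 288, 12, 240]
r6 m[X4→φ4] = [578910, 4691088, 896316, 3638976]
r6 m[X4→φ5] = [1736730, 2345544, 224079, 3032480]
r6 m[X4→φ6] = [1042038, 2084928, 298772, 2274360]
r6 m[X8→φ0] = [9, 2, 5, 8]
r6 m[X8→φ2] = [2090652, 2438637, 2198652, 1047417]
r6 m[X10→φ1] = [9, 7, 5, 7]
r6 m[X10→φ3] = [1585707, 1684506, 1342071, 1470354]
r7 m[φ0→X12] = [153, 101, 143, 60]
r7 m[φ0→X8] = [2090652, 2438637, 2198652, 1047417]
r7 m[φ1→X12] = [88026, 116985, 74265, 119373]
r7 m[φ1→X4] = [38594, 65154, 74693, 75812]
r7 m[φ1→X10] = [1585707, 1684506, 1342071, 1470354]
r7 m[φ2→X8] = [9, 2, 5, 8]
r7 m[φ3→X10] = [9, 7, 5, 7]
r7 m[φ4→X4] = [9, 4, 1, 5]
r7 m[φ5→X4] = [3, 8, 4, 6]
r7 m[φ6→X4] = [5, 9, 3, 8]
r7 m[X12→φ0] = [88026, 116985, 74265, 119373]
r7 m[X12→φ1] = [153, 101, 143, 60]
r7 m[X4→φ1] = [135, 288, 12, 240]
r7 m[X4→φ4] = [578910, 4691088, 896316, 3638976]
r7 m[X4→φ5] = [1736730, 2345544, 224079, 3032480]
r7 m[X4→φ6] = [1042038, 2084928, 298772, 2274360]
r7 m[X8→φ0] = [9, 2, 5, 8]
r7 m[X8→φ2] = [2090652, 2438637, 2198652, 1047417]
r7 m[X10→φ1] = [9, 7, 5, 7]
r7 m[X10→φ3] = [1585707, 1684506, 1342071, 1470354]
fixed point reached at round 7
b[X12] = ⊗ incoming = [13467978, 11815485, 10619895, 7162380]

b[X12] = [13467978, 11815485, 10619895, 7162380]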